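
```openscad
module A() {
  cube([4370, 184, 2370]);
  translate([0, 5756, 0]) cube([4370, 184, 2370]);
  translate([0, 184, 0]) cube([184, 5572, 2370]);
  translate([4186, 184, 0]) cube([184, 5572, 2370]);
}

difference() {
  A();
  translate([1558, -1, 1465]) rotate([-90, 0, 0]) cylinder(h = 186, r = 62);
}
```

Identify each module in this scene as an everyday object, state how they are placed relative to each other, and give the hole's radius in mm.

The subtracted cylinder has r = 62 mm.

A is a house frame. The house frame has a circular hole through its front wall. The hole's radius is 62 mm.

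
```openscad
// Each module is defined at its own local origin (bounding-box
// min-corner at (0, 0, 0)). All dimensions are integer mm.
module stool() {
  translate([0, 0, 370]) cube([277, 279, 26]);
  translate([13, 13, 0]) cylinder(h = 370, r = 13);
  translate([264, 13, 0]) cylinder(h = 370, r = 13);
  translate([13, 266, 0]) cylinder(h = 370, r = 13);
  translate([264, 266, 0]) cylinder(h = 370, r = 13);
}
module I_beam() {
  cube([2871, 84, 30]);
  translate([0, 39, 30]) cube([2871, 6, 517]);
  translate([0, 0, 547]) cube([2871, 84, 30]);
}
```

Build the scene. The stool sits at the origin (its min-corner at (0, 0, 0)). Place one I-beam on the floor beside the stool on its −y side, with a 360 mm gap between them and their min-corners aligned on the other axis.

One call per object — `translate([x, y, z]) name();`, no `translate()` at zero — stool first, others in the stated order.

stool();
translate([0, -444, 0]) I_beam();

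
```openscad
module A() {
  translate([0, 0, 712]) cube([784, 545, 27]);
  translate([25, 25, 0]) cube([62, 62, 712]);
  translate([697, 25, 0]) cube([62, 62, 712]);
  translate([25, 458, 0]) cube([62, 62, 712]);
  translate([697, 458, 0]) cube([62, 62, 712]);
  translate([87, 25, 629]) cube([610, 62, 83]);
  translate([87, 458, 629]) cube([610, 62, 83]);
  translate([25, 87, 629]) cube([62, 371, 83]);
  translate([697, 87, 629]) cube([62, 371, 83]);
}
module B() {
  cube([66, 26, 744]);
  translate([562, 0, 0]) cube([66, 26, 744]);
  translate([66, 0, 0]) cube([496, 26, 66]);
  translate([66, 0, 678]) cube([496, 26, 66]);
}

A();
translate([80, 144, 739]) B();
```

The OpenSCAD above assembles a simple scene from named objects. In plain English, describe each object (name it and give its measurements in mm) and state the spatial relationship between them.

A is a rectangular dining table. The top is 784×545×27 mm with its upper surface at z = 739 mm. It stands on four 62×62 mm square legs, each inset 25 mm from the nearest pair of top edges, running from the floor to the underside of the top. Four apron rails, 62 mm thick and 83 mm tall, run between adjacent legs with their top edges flush with the underside of the top and their outer faces flush with the legs' outer faces.

B is a picture frame with a 496×612 mm rectangular opening (x by z) and a uniform 66 mm border on every side. Frame depth is 26 mm along y. It is built from two vertical stiles running the full outside height and two horizontal rails spanning the gap between the stiles.

The picture frame is on top of the table.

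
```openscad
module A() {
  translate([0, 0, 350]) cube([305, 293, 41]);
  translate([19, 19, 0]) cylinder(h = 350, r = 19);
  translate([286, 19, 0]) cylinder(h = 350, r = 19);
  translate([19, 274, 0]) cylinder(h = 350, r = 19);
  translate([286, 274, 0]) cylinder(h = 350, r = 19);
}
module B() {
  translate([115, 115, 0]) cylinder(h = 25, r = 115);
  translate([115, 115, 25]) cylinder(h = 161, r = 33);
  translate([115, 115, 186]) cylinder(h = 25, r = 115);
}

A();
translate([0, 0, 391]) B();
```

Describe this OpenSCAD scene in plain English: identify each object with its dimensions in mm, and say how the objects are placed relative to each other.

A is a simple wooden stool: a rectangular seat 305 mm (x) by 293 mm (y), 41 mm thick, top face at z = 391 mm, on four round legs, each 38 mm in diameter. The legs rest on z = 0, each leg's axis is inset half a diameter from the nearest pair of seat edges (so the leg's bounding box is flush with the corner).

B is a spool: two coaxial disc flanges of radius 115 mm and thickness 25 mm, joined by a core cylinder of radius 33 mm and height 161 mm. The lower flange rests on z = 0 and the three cylinders share a vertical axis.

The spool is on top of the stool.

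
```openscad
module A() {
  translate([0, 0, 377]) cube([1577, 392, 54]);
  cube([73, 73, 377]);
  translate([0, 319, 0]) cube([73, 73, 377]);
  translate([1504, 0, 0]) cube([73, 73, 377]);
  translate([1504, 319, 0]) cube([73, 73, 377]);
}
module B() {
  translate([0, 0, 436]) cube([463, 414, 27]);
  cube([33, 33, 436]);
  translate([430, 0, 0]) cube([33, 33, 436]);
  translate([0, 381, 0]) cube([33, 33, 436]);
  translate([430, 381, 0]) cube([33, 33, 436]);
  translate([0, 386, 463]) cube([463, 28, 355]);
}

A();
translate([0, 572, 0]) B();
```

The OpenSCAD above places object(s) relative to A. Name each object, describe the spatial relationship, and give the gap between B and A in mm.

The chair's nearest face is 180 mm from the bench's +y face.

A is a bench. B is a chair. The chair is on the floor beside the bench on its +y side. The gap between the chair and the bench is 180 mm.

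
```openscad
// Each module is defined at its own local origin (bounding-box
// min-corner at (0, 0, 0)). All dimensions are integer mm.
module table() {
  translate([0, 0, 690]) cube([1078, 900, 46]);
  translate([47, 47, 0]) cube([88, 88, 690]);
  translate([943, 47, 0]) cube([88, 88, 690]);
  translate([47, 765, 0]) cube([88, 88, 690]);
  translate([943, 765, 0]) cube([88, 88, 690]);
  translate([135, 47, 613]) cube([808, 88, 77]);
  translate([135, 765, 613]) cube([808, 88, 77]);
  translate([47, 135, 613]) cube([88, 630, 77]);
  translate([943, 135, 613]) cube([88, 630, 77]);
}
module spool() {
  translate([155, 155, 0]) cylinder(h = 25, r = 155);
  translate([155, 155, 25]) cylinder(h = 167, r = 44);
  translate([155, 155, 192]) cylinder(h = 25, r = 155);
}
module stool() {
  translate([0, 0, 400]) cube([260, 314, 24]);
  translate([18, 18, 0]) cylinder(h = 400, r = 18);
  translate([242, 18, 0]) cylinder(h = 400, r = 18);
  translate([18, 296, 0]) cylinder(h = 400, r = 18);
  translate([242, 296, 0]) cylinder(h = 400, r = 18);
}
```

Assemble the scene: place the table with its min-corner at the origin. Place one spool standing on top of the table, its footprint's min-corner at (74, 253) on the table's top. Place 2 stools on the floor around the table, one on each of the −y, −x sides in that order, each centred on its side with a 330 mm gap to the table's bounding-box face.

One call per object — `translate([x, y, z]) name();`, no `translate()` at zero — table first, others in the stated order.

table();
translate([74, 253, 736]) spool();
translate([409, -644, 0]) stool();
translate([-590, 293, 0]) stool();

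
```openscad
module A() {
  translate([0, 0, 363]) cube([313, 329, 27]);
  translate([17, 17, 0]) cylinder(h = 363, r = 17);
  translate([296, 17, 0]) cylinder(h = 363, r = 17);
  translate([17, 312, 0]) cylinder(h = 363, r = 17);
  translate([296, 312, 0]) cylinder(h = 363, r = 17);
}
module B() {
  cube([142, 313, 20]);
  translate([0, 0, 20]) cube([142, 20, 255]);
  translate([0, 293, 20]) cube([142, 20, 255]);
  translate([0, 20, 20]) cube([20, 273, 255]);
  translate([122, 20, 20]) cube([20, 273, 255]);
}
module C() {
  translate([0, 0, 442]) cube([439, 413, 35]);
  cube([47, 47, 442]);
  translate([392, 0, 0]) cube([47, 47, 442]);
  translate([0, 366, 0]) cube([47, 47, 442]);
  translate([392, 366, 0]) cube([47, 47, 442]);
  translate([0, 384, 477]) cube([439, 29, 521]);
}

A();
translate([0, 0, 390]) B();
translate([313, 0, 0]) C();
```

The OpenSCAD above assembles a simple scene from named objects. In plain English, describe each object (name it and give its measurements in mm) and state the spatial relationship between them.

A is a simple wooden stool: a rectangular seat 313 mm (x) by 329 mm (y), 27 mm thick, top face at z = 390 mm, on four round legs, each 34 mm in diameter. The legs rest on z = 0, each leg's axis is inset half a diameter from the nearest pair of seat edges (so the leg's bounding box is flush with the corner).

B is an open storage box with external size 142×313×275 mm and wall thickness 20 mm (the base is also 20 mm thick). The base covers the whole footprint; the four walls stand on the base, with the y-facing walls full-width and the x-facing walls fitting between their inner faces.

C is a chair: 439×413 mm seat, 35 mm thick, top at z = 477 mm, on four 47 mm square corner legs flush with the seat edges. A 29 mm thick backrest slab spans the full seat width, extending 521 mm above the seat top, its back face flush with the seat's +y edge.

The open box is on top of the stool. The chair is against the stool's +x side, with their −y faces flush.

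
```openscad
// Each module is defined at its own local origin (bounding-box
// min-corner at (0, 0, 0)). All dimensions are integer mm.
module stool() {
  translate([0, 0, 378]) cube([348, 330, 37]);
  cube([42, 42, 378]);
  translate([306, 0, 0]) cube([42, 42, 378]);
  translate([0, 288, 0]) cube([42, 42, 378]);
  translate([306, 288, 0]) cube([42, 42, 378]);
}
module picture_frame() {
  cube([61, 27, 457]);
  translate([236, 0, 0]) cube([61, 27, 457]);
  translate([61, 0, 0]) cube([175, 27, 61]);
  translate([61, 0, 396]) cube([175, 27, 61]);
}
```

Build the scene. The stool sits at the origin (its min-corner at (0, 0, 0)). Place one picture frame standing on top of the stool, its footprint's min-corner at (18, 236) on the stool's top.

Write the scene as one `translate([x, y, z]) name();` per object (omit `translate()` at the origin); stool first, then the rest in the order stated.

stool();
translate([18, 236, 415]) picture_frame();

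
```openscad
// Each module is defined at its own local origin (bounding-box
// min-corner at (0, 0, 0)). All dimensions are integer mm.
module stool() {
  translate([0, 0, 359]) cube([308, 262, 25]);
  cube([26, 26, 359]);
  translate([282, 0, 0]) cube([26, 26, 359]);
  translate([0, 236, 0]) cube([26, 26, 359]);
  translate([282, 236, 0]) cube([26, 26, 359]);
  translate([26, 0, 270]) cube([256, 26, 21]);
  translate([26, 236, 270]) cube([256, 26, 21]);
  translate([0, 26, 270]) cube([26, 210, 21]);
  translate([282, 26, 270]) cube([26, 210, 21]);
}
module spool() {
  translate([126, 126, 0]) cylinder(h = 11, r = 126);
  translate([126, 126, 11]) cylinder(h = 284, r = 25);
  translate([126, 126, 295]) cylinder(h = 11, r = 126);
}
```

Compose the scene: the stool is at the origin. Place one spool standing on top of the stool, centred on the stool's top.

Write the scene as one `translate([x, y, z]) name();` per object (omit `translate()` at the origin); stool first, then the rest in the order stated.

stool();
translate([28, 5, 384]) spool();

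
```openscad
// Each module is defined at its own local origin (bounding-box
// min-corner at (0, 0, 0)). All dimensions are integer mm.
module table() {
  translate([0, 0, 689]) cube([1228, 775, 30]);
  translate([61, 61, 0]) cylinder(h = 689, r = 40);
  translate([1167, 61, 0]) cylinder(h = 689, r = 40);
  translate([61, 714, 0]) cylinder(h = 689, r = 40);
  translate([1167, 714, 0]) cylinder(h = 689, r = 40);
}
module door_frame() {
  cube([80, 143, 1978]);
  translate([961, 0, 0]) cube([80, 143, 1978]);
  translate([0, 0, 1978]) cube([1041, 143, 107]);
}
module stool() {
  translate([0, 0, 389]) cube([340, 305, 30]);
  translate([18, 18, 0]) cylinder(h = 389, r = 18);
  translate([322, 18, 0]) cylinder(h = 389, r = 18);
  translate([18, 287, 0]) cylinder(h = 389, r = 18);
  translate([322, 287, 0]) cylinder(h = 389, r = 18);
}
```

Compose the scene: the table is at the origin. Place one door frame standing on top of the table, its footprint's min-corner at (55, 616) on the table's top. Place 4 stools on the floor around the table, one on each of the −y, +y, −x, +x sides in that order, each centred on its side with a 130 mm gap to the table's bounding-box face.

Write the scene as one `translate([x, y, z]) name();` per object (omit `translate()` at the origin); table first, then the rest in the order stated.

table();
translate([55, 616, 719]) door_frame();
translate([444, -435, 0]) stool();
translate([444, 905, 0]) stool();
translate([-470, 235, 0]) stool();
translate([1358, 235, 0]) stool();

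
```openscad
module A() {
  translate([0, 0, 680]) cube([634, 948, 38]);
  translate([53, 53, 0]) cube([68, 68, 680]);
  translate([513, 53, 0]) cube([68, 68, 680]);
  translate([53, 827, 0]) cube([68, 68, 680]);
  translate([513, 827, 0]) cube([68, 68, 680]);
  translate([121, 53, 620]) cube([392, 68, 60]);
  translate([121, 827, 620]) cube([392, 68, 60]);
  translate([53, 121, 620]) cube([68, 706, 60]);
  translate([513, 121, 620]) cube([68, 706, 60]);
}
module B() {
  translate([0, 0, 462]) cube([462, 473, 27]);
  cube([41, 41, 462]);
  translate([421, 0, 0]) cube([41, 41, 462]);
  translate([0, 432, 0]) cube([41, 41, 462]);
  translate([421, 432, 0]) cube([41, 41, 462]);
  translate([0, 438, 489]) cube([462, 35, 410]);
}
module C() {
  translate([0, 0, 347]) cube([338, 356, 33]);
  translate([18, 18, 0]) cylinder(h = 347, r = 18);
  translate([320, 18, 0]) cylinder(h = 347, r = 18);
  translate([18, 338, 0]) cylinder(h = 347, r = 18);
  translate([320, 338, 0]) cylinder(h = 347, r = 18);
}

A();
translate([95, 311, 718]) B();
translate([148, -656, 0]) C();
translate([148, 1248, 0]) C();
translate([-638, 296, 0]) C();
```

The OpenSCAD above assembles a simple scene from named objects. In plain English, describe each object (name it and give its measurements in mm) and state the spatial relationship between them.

A is a table: top 634 mm (x) × 948 mm (y), 38 mm thick, upper face at z = 718 mm, on four 68×68 mm square legs, each inset 53 mm from the nearest pair of top edges, running from z = 0 to the bottom of the top. Four apron rails, 68 mm thick and 60 mm tall, run between adjacent legs with their top edges flush with the underside of the top and their outer faces flush with the legs' outer faces.

B is a chair: 462×473 mm seat, 27 mm thick, top at z = 489 mm, on four 41 mm square corner legs flush with the seat edges. A 35 mm thick backrest slab spans the full seat width, extending 410 mm above the seat top, its back face flush with the seat's +y edge.

C is a four-legged stool. The seat is a 338×356×33 mm slab whose top surface is at z = 380 mm; four round legs, each 36 mm in diameter, run from the floor (z = 0) to the underside of the seat, each leg's axis is inset half a diameter from the nearest pair of seat edges (so the leg's bounding box is flush with the corner).

The chair is on top of the table. Three stools sit around the table at the −y, +y, −x sides.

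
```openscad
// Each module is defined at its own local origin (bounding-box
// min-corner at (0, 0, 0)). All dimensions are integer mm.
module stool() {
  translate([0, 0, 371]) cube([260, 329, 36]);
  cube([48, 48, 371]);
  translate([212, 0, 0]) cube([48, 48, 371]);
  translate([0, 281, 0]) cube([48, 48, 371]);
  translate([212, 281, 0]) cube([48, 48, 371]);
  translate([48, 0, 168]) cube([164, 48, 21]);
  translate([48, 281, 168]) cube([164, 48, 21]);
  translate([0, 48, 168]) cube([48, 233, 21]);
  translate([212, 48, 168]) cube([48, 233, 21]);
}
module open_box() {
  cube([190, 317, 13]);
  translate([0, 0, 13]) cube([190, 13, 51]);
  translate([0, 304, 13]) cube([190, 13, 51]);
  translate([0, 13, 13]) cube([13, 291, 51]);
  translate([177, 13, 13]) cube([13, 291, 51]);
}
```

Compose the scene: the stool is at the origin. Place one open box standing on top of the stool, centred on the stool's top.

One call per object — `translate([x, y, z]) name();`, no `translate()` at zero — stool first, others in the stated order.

stool();
translate([35, 6, 407]) open_box();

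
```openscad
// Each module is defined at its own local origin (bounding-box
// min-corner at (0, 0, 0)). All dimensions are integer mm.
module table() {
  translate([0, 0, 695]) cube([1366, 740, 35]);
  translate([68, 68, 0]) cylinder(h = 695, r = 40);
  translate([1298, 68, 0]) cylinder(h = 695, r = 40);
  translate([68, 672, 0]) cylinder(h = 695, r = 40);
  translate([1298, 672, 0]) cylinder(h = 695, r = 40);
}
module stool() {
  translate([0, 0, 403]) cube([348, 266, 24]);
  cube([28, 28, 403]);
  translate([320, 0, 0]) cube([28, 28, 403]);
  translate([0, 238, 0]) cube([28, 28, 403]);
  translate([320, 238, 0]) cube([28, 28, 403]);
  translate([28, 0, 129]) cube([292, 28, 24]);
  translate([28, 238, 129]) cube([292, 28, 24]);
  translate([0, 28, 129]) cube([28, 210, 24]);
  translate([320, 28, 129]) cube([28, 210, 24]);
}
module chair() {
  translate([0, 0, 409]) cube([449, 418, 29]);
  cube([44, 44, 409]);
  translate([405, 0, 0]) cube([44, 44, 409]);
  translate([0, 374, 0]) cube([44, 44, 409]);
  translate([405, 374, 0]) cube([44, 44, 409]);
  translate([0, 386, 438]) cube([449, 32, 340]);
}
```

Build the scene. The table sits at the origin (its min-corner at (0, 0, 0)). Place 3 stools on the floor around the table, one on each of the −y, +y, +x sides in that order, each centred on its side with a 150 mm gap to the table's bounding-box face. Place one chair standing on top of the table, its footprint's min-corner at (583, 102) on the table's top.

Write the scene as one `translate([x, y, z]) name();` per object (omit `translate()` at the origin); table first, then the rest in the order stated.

table();
translate([509, -416, 0]) stool();
translate([509, 890, 0]) stool();
translate([1516, 237, 0]) stool();
translate([583, 102, 730]) chair();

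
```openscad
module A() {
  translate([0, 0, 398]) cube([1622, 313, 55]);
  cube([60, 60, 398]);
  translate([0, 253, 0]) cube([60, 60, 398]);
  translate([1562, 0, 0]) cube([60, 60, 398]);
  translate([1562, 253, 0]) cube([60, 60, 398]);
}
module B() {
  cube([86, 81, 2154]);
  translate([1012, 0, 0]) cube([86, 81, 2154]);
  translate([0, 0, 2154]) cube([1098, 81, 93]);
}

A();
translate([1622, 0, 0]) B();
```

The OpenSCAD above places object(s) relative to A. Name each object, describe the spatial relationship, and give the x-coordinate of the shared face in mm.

A is a bench. B is a door frame. The door frame is against the bench's +x side, with their −y faces flush. The x-coordinate of the shared face is 1622 mm.

The bench's +x face and the door frame's −x face are both at x = 1622 mm.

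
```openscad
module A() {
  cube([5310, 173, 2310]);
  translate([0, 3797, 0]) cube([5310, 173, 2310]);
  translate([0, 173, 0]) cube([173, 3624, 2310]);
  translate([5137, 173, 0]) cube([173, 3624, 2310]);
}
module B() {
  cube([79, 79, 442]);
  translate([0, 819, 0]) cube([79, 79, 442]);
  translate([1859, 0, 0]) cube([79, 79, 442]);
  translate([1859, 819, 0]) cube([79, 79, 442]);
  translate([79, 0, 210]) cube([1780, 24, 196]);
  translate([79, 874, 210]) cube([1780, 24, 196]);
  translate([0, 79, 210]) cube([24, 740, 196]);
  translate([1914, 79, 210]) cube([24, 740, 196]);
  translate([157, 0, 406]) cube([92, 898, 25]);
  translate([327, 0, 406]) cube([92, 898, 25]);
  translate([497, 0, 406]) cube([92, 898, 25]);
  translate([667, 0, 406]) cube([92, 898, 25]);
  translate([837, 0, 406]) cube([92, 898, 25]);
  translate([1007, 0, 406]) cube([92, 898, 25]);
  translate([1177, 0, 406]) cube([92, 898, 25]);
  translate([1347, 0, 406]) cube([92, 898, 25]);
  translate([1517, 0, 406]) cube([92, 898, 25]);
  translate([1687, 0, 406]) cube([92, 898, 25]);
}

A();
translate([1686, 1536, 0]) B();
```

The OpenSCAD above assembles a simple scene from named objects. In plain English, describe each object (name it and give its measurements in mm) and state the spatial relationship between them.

A is a box-shaped house frame (walls only): outside footprint 5310×3970 mm, wall height 2310 mm, wall thickness 173 mm. The two y-facing walls run the full x-width; the two x-facing walls fit between the inner faces of the y-facing walls.

B is a bed frame 1938 mm long (x) by 898 mm wide (y). Four 79×79 mm corner posts, 442 mm tall, at the corners of the footprint. Four rails of 24 mm thickness and 196 mm height run between adjacent posts with their undersides at z = 210 mm, their outer faces flush with the outside of the frame (the two x-running rails run between the posts' inner faces; the two y-running rails run between the posts' inner faces). 10 slats, each 92 mm wide (x) and 25 mm thick, lie across the top of the two x-running rails, running the full 898 mm width of the frame in y; the slats are evenly spaced along x between the inner faces of the end posts with equal gaps (rounded down to the nearest mm) at the −x end and between each pair — any rounding remainder accumulates at the +x end.

The bed frame sits inside the house frame, centred.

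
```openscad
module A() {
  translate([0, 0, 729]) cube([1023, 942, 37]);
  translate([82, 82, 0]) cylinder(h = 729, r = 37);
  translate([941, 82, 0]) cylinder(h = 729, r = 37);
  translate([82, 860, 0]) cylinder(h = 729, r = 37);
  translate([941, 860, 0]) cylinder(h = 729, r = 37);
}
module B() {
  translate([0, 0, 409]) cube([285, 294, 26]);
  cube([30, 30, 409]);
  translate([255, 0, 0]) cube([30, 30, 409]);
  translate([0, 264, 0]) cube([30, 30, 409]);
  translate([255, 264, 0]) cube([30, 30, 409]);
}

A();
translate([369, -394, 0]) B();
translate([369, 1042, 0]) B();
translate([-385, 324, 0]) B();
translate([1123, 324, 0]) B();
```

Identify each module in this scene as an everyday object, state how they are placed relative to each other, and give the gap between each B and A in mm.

A is a table. B is a stool. Four stools sit around the table at the −y, +y, −x, +x sides. The gap between each stool and the table is 100 mm.

Each stool's nearest face is 100 mm from the table's bounding box.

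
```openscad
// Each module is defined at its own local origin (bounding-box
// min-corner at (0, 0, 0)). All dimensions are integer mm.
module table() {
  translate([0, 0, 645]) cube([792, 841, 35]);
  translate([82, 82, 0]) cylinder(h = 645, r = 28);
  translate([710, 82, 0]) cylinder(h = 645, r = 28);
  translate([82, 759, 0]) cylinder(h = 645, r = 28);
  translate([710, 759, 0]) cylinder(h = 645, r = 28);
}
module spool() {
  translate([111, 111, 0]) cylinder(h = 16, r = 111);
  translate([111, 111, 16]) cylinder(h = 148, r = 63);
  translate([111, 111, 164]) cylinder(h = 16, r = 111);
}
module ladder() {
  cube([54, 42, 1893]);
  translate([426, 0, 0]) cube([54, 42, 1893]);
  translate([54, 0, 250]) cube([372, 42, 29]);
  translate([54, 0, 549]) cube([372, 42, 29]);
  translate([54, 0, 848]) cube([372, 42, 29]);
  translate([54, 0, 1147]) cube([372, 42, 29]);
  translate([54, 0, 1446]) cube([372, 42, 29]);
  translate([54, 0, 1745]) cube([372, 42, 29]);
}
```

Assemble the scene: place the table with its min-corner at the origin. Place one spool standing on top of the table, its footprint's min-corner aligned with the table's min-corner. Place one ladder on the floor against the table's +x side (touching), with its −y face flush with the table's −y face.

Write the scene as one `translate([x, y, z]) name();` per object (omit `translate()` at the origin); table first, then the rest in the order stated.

table();
translate([0, 0, 680]) spool();
translate([792, 0, 0]) ladder();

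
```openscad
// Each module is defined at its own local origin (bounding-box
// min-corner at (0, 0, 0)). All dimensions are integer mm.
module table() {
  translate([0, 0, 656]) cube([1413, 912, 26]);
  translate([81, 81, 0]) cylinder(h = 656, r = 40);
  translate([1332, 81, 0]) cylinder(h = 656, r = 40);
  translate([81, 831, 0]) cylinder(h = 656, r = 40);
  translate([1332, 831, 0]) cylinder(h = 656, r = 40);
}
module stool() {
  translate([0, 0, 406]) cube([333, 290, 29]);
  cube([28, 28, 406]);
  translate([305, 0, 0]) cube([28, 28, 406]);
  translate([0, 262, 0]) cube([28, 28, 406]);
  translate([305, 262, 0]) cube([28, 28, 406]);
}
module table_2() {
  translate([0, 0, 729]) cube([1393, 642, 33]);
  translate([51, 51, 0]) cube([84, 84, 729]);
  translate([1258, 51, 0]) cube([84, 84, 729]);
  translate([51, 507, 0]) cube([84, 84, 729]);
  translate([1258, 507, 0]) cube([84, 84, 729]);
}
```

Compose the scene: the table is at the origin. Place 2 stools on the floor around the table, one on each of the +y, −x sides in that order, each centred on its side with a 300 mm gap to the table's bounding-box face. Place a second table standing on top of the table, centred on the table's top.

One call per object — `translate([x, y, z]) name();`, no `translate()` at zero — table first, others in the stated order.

table();
translate([540, 1212, 0]) stool();
translate([-633, 311, 0]) stool();
translate([10, 135, 682]) table_2();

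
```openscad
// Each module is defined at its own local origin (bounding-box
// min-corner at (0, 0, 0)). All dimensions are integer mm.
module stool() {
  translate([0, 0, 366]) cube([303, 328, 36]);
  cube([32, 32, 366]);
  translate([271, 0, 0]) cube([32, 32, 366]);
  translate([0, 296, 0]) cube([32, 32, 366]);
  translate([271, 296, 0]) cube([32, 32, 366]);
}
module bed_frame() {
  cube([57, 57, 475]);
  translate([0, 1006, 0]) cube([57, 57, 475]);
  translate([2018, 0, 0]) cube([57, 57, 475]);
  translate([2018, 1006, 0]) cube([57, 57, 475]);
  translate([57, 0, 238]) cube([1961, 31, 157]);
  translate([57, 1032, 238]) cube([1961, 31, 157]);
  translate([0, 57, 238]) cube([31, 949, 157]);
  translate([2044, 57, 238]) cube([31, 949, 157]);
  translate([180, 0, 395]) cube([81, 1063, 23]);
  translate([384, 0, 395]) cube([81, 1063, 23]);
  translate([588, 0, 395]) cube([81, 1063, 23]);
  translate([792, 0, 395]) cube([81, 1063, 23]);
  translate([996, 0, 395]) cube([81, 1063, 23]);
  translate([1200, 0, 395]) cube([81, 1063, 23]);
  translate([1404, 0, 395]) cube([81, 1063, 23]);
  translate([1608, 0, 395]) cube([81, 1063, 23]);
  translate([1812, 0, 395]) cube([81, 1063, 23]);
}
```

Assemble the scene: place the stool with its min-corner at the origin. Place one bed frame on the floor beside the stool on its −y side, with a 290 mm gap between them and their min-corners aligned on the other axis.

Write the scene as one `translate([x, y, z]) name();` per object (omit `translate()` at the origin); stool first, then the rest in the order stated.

stool();
translate([0, -1353, 0]) bed_frame();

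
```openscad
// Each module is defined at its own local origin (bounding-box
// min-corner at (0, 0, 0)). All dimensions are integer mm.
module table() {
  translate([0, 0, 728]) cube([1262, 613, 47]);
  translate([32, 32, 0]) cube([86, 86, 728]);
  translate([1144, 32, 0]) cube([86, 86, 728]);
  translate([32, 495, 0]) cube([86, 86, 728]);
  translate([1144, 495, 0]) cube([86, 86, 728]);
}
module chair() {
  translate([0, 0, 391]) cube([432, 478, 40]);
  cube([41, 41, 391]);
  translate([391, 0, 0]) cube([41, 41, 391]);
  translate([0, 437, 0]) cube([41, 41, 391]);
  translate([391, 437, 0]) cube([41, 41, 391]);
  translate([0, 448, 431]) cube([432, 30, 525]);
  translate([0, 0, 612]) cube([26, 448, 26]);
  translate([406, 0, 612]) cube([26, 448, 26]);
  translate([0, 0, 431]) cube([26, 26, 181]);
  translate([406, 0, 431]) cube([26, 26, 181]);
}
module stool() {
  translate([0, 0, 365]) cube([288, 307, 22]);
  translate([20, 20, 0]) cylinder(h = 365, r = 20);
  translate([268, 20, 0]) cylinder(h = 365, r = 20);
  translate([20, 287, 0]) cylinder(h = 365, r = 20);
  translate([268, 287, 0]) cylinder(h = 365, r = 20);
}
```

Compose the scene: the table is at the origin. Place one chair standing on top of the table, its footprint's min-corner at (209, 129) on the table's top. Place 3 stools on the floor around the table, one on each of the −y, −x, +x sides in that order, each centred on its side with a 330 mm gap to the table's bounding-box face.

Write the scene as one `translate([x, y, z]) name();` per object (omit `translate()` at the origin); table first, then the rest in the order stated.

table();
translate([209, 129, 775]) chair();
translate([487, -637, 0]) stool();
translate([-618, 153, 0]) stool();
translate([1592, 153, 0]) stool();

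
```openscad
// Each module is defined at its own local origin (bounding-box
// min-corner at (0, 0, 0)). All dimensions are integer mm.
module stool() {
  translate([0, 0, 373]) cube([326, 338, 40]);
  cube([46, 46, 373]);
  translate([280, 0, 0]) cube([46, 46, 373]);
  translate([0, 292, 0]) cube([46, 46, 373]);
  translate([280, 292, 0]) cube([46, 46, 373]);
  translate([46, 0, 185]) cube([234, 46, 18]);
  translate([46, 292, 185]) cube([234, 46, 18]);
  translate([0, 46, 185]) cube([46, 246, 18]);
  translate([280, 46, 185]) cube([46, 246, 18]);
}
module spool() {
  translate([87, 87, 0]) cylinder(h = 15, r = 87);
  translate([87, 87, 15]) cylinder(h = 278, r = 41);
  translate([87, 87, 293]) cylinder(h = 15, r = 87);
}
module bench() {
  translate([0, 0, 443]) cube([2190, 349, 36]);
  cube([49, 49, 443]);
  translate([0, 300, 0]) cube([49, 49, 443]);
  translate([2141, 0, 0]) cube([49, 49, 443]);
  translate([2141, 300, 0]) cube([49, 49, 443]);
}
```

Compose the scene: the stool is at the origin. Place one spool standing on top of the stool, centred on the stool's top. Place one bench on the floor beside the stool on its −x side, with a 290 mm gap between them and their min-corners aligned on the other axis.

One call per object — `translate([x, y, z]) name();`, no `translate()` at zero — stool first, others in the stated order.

stool();
translate([76, 82, 413]) spool();
translate([-2480, 0, 0]) bench();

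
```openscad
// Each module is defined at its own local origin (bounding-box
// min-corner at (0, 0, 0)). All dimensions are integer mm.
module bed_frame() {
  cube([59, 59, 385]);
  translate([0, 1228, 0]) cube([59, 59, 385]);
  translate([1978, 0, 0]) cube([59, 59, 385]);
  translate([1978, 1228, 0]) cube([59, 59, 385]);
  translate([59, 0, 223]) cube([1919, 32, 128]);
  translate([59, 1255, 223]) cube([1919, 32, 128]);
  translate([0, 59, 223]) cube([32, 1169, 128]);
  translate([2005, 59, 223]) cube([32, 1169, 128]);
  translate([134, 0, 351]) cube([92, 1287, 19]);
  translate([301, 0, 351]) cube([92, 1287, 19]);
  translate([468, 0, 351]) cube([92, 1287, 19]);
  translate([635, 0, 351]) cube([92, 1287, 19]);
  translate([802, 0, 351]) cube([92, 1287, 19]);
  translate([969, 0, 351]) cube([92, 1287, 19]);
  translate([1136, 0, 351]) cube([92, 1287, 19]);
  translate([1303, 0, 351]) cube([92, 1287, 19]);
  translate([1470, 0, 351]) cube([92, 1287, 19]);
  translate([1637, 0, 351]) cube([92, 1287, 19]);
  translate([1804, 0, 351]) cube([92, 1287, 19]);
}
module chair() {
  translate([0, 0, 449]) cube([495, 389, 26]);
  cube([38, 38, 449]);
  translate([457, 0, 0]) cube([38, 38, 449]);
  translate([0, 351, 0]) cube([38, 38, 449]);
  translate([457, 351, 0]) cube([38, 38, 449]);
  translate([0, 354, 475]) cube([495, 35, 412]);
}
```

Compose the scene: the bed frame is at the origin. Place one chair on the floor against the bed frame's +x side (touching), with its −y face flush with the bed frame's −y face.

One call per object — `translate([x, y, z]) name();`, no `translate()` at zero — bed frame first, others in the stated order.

bed_frame();
translate([2037, 0, 0]) chair();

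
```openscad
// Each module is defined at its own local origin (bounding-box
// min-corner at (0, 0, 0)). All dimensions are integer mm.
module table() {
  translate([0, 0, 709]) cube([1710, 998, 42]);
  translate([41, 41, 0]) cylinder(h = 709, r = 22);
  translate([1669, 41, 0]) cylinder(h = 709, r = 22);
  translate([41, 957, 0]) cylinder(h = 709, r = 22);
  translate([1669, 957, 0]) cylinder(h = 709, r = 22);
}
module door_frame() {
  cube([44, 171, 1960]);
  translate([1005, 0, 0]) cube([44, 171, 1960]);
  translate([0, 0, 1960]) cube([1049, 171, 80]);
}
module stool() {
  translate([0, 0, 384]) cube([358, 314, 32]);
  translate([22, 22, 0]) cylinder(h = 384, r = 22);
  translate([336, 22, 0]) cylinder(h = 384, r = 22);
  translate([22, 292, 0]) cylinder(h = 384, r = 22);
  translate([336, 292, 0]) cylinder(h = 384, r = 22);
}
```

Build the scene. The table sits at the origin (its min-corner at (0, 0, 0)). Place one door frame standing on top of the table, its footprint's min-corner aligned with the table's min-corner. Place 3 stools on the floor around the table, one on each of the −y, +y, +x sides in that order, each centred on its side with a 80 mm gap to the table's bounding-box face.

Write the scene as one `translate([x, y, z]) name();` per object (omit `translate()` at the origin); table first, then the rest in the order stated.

table();
translate([0, 0, 751]) door_frame();
translate([676, -394, 0]) stool();
translate([676, 1078, 0]) stool();
translate([1790, 342, 0]) stool();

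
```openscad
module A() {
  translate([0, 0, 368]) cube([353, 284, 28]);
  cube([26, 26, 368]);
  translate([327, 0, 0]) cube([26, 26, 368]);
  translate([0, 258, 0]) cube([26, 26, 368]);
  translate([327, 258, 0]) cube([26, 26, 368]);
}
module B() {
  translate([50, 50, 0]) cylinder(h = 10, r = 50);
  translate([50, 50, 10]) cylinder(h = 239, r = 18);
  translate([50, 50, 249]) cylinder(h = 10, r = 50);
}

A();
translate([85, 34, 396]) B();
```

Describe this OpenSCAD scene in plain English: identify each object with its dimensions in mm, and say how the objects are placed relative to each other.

A is a four-legged stool. The seat is a 353×284×28 mm slab whose top surface is at z = 396 mm; four square legs, each 26×26 mm in cross-section, run from the floor (z = 0) to the underside of the seat, each flush with a corner of the seat.

B is a spool: two coaxial disc flanges of radius 50 mm and thickness 10 mm, joined by a core cylinder of radius 18 mm and height 239 mm. The lower flange rests on z = 0 and the three cylinders share a vertical axis.

The spool is on top of the stool.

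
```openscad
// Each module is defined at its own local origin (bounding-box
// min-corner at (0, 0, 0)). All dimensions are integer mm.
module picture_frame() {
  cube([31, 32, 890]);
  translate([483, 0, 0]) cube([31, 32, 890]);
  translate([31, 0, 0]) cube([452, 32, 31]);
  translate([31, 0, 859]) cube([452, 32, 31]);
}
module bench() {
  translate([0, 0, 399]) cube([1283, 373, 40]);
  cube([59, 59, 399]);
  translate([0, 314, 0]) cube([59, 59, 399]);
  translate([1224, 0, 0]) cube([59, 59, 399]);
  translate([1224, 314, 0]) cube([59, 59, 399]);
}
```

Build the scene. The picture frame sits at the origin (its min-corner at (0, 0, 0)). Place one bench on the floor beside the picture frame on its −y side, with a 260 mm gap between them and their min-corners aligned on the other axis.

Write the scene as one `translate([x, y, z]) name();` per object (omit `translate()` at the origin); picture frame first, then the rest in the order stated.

picture_frame();
translate([0, -633, 0]) bench();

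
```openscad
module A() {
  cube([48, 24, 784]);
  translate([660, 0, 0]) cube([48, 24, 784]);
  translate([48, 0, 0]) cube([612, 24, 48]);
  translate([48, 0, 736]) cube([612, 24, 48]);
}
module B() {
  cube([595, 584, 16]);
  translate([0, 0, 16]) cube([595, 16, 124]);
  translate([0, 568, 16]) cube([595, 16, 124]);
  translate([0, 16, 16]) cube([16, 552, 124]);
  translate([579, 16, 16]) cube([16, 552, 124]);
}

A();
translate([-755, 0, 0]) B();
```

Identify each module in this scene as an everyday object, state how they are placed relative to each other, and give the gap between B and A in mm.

The open box's nearest face is 160 mm from the picture frame's −x face.

A is a picture frame. B is an open box. The open box is on the floor beside the picture frame on its −x side. The gap between the open box and the picture frame is 160 mm.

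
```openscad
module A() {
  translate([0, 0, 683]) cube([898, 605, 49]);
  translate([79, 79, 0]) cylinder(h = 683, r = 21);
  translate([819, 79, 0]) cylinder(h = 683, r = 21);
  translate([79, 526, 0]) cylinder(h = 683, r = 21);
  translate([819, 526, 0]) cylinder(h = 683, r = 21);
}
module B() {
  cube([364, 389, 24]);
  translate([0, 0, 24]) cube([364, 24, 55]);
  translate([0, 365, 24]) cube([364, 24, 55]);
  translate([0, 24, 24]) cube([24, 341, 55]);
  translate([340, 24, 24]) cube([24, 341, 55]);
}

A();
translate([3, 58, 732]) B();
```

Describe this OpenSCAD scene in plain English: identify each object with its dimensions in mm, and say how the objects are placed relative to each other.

A is a table: top 898 mm (x) × 605 mm (y), 49 mm thick, upper face at z = 732 mm, on four round legs of 42 mm diameter, each leg's bounding box inset 58 mm from the nearest pair of top edges, running from z = 0 to the bottom of the top.

B is an open storage box with external size 364×389×79 mm and wall thickness 24 mm (the base is also 24 mm thick). The base covers the whole footprint; the four walls stand on the base, with the y-facing walls full-width and the x-facing walls fitting between their inner faces.

The open box is on top of the table.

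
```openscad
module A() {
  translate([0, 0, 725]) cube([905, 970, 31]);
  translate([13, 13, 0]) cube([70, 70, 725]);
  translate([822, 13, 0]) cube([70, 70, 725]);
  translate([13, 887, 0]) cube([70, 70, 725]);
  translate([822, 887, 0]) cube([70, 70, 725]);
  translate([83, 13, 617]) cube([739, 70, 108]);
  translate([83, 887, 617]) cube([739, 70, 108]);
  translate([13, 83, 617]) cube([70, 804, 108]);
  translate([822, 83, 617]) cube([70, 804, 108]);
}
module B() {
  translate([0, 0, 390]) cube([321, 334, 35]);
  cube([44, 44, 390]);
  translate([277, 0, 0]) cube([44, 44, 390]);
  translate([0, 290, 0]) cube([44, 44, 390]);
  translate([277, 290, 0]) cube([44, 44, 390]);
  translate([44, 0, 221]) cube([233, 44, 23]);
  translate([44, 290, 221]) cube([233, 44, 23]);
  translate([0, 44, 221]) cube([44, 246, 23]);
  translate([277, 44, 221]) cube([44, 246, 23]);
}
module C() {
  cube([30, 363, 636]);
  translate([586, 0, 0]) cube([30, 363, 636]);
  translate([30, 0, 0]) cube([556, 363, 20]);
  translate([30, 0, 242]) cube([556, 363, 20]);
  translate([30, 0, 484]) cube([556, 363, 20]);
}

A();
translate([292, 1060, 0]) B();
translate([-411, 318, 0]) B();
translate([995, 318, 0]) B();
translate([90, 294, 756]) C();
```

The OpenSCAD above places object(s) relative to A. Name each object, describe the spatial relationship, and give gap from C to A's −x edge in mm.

The bookshelf's min-x is at 90; the table's min-x is 0; gap = 90 mm.

A is a table. B is a stool. C is a bookshelf. Three stools sit around the table at the +y, −x, +x sides. The bookshelf is on top of the table. The gap from the bookshelf to the table's −x edge is 90 mm.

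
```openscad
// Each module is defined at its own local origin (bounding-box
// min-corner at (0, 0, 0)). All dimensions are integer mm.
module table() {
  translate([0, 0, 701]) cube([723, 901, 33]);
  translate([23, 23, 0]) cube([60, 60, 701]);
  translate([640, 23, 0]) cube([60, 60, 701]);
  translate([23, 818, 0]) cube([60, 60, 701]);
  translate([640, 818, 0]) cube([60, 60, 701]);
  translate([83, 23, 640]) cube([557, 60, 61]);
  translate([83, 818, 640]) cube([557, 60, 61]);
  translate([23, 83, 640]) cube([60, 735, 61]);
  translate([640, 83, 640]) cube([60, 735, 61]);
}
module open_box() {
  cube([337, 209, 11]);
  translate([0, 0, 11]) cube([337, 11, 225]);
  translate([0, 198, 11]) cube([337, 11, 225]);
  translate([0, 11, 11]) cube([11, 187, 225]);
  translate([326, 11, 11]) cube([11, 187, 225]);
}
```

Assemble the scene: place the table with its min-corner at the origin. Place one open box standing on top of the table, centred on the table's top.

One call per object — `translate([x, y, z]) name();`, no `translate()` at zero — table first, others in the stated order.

table();
translate([193, 346, 734]) open_box();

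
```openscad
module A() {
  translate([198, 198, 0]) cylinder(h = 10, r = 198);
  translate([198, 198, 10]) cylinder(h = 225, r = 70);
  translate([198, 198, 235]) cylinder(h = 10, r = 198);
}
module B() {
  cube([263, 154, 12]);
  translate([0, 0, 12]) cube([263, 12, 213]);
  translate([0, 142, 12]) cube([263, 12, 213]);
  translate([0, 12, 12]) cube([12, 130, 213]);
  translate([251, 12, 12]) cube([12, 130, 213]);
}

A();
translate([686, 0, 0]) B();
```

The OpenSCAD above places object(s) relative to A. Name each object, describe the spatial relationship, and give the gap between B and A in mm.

A is a spool. B is an open box. The open box is on the floor beside the spool on its +x side. The gap between the open box and the spool is 290 mm.

The open box's nearest face is 290 mm from the spool's +x face.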